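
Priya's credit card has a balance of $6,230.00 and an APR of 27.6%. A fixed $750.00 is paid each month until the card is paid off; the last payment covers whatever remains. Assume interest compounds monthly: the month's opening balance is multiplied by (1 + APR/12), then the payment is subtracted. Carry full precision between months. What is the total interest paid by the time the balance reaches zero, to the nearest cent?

$764.85

Monthly rate r = 27.6%/12 = 2.3% = 0.023.
Payoff takes n = ⌈−ln(1 − rB₀/P)/ln(1+r)⌉ = ⌈9.324⌉ = 10 payments; the last is $244.85.
Total paid = 9·$750.00 + $244.85 = $6,994.85.
Total interest = total paid − principal = $6,994.85 − $6,230.00 = $764.85.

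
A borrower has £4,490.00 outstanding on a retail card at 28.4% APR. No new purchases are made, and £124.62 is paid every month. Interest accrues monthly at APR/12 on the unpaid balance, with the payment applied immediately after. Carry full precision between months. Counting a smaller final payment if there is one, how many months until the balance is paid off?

Monthly rate r = 28.4%/12 = 2.36667% = 0.0236667.
Recurrence: B ← B·(1+r) − £124.62.
Month 1: interest £106.26; balance after payment £4,471.64.
Month 2: interest £105.83; balance after payment £4,452.85.
Closed form: n = −ln(1 − rB₀/P)/ln(1+r) = −ln(0.1473)/ln(1.02367) ≈ 81.881, so the balance reaches zero during payment 82.

82 months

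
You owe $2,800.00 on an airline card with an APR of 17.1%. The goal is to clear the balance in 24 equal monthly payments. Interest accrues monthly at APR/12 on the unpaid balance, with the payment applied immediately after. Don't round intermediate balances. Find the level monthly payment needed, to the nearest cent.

Monthly rate r = 17.1%/12 = 1.425% = 0.01425.
Level-payment amortization: P = B₀·r / (1 − (1+r)^(−n)) = 2800.00·0.01425 / (1 − 1.01425^(−24)).
Denominator 1 − (1+r)^(−24) = 0.287935053.
P = 39.9 / 0.287935053 ≈ 138.57.

$138.57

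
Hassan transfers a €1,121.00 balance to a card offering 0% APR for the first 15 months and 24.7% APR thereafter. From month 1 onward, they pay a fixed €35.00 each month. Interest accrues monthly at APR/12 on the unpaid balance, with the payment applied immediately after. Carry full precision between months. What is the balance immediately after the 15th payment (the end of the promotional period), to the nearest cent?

Promo months 1–15 at r₀ = 0%/12 = 0; months 16+ at r₁ = 24.7%/12 = 0.0205833.
After month 15 (no interest yet): B = €1,121.00 − 15·€35.00 = €596.00.

€596.00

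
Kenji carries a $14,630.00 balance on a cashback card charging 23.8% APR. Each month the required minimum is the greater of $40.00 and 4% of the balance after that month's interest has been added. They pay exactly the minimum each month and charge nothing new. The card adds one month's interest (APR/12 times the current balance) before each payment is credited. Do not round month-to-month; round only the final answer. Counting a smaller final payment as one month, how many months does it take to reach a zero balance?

Monthly rate r = 23.8%/12 = 1.98333% = 0.0198333.
While 4% of the post-interest balance exceeds $40.00, each month B ← (B·(1+r))·(1 − 0.04), i.e. B shrinks by the factor (1+r)·0.96 = 0.97904.
This holds for months 1–128. Entering month 129 the balance is $972.08; 4% of the post-interest balance is now below $40.00, so the flat $40.00 minimum applies from here.
From month 129 a fixed $40.00 at rate r clears $972.08 in 34 more payments. Total: 128 + 34 = 162 months.

162 months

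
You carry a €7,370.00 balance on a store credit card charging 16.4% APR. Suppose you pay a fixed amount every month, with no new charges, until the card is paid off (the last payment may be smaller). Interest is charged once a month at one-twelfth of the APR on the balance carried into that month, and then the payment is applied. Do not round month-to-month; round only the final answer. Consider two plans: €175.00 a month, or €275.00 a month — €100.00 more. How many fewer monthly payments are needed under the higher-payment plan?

Monthly rate r = 16.4%/12 = 1.36667% = 0.0136667.
At €175.00/mo: n = ⌈−ln(1 − rB₀/P)/ln(1+r)⌉ = 64 payments (last €23.60); total interest = total paid − €7,370.00 = €3,678.60.
At €275.00/mo: 34 payments (last €166.19); total interest €1,871.19.
Payments saved = 64 − 34 = 30.

30 fewer payments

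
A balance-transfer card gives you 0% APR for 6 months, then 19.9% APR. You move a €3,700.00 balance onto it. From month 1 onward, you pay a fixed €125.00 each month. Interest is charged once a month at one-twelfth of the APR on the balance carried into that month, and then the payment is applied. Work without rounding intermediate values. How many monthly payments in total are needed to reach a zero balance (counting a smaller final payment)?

Promo months 1–6 at r₀ = 0%/12 = 0; months 7+ at r₁ = 19.9%/12 = 0.0165833.
After month 6 (no interest yet): B = €3,700.00 − 6·€125.00 = €2,950.00.
Then at r₁ with €125.00/mo: n₂ = −ln(1 − r₁·B/P)/ln(1+r₁) ≈ 30.19 → 31 more payments.

37 months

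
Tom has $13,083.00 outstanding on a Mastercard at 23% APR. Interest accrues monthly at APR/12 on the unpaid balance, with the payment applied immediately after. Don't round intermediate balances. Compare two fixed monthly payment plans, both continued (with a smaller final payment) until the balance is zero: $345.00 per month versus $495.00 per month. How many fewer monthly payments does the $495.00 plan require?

Monthly rate r = 23%/12 = 1.91667% = 0.0191667.
At $345.00/mo: n = ⌈−ln(1 − rB₀/P)/ln(1+r)⌉ = 69 payments (last $122.00); total interest = total paid − $13,083.00 = $10,499.00.
At $495.00/mo: 38 payments (last $103.50); total interest $5,335.50.
Payments saved = 69 − 38 = 31.

31 fewer payments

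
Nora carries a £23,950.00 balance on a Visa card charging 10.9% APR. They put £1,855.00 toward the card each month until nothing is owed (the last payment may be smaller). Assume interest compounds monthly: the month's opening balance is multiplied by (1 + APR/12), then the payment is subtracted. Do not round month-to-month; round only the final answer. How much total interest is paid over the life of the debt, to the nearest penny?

£1,641.72

Monthly rate r = 10.9%/12 = 0.908333% = 0.00908333.
Payoff takes n = ⌈−ln(1 − rB₀/P)/ln(1+r)⌉ = ⌈13.795⌉ = 14 payments; the last is £1,476.72.
Total paid = 13·£1,855.00 + £1,476.72 = £25,591.72.
Total interest = total paid − principal = £25,591.72 − £23,950.00 = £1,641.72.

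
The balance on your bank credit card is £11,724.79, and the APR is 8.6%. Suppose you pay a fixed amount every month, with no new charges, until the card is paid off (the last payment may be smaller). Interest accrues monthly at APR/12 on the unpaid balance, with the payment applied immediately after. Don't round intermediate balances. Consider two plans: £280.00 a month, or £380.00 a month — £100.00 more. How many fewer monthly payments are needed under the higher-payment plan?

Monthly rate r = 8.6%/12 = 0.716667% = 0.00716667.
At £280.00/mo: n = ⌈−ln(1 − rB₀/P)/ln(1+r)⌉ = 50 payments (last £270.65); total interest = total paid − £11,724.79 = £2,265.86.
At £380.00/mo: 35 payments (last £378.22); total interest £1,573.43.
Payments saved = 50 − 35 = 15.

15 fewer payments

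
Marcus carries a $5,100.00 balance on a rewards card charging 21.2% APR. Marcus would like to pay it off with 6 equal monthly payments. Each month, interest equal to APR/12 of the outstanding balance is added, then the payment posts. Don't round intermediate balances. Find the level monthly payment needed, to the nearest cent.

Monthly rate r = 21.2%/12 = 1.76667% = 0.0176667.
Level-payment amortization: P = B₀·r / (1 − (1+r)^(−n)) = 5100.00·0.0176667 / (1 − 1.01767^(−6)).
Denominator 1 − (1+r)^(−6) = 0.0997425946.
P = 90.1 / 0.0997425946 ≈ 903.33.

$903.33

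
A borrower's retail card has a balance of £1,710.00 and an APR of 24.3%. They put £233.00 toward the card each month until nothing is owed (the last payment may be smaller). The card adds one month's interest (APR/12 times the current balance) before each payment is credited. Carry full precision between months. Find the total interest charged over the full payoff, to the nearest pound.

£160

Monthly rate r = 24.3%/12 = 2.025% = 0.02025.
Payoff takes n = ⌈−ln(1 − rB₀/P)/ln(1+r)⌉ = ⌈8.025⌉ = 9 payments; the last is £5.99.
Total paid = 8·£233.00 + £5.99 = £1,869.99.
Total interest = total paid − principal = £1,869.99 − £1,710.00 = £159.99.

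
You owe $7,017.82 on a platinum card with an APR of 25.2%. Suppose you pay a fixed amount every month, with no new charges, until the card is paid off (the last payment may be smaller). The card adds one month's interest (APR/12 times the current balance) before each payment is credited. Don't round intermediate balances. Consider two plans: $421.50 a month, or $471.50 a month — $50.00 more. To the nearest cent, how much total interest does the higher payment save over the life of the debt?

$223.58

Monthly rate r = 25.2%/12 = 2.1% = 0.021.
At $421.50/mo: n = ⌈−ln(1 − rB₀/P)/ln(1+r)⌉ = 21 payments (last $296.66); total interest = total paid − $7,017.82 = $1,708.84.
At $471.50/mo: 19 payments (last $16.08); total interest $1,485.26.
Interest saved = $1,708.84 − $1,485.26 = $223.58.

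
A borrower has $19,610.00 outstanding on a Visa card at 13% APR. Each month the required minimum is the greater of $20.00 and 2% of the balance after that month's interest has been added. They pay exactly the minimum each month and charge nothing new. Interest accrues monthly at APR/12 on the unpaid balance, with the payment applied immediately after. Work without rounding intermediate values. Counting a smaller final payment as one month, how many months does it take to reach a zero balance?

389 months

Monthly rate r = 13%/12 = 1.08333% = 0.0108333.
While 2% of the post-interest balance exceeds $20.00, each month B ← (B·(1+r))·(1 − 0.02), i.e. B shrinks by the factor (1+r)·0.98 = 0.99062.
This holds for months 1–317. Entering month 318 the balance is $987.56; 2% of the post-interest balance is now below $20.00, so the flat $20.00 minimum applies from here.
From month 318 a fixed $20.00 at rate r clears $987.56 in 72 more payments. Total: 317 + 72 = 389 months.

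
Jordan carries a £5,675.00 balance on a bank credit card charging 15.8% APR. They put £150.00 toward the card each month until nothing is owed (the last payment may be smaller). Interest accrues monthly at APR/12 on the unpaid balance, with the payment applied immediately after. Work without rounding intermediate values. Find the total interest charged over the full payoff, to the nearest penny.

Monthly rate r = 15.8%/12 = 1.31667% = 0.0131667.
Payoff takes n = ⌈−ln(1 − rB₀/P)/ln(1+r)⌉ = ⌈52.706⌉ = 53 payments; the last is £106.09.
Total paid = 52·£150.00 + £106.09 = £7,906.09.
Total interest = total paid − principal = £7,906.09 − £5,675.00 = £2,231.09.

£2,231.09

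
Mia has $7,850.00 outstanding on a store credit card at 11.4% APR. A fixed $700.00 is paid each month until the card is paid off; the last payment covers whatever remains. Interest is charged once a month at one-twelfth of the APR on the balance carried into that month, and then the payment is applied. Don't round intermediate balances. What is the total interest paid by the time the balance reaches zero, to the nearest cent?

Monthly rate r = 11.4%/12 = 0.95% = 0.0095.
Payoff takes n = ⌈−ln(1 − rB₀/P)/ln(1+r)⌉ = ⌈11.914⌉ = 12 payments; the last is $640.07.
Total paid = 11·$700.00 + $640.07 = $8,340.07.
Total interest = total paid − principal = $8,340.07 − $7,850.00 = $490.07.

$490.07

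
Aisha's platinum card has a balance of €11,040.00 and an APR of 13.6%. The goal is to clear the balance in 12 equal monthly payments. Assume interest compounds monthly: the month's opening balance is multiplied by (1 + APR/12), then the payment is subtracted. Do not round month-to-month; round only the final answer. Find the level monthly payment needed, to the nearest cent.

Monthly rate r = 13.6%/12 = 1.13333% = 0.0113333.
Level-payment amortization: P = B₀·r / (1 − (1+r)^(−n)) = 11040.00·0.0113333 / (1 − 1.01133^(−12)).
Denominator 1 − (1+r)^(−12) = 0.126489481.
P = 125.12 / 0.126489481 ≈ 989.17.

€989.17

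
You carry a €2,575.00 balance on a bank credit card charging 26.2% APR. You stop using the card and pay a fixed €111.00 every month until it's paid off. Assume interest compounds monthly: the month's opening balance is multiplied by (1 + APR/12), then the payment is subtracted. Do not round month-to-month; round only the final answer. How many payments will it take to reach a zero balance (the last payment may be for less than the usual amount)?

Monthly rate r = 26.2%/12 = 2.18333% = 0.0218333.
Recurrence: B ← B·(1+r) − €111.00.
Month 1: interest €56.22; balance after payment €2,520.22.
Month 2: interest €55.02; balance after payment €2,464.25.
Closed form: n = −ln(1 − rB₀/P)/ln(1+r) = −ln(0.49351)/ln(1.02183) ≈ 32.698, so the balance reaches zero during payment 33.

33 months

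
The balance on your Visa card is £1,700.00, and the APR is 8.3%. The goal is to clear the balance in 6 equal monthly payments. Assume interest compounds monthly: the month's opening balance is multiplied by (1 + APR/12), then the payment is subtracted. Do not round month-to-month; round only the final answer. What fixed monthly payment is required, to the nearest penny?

Monthly rate r = 8.3%/12 = 0.691667% = 0.00691667.
Level-payment amortization: P = B₀·r / (1 − (1+r)^(−n)) = 1700.00·0.00691667 / (1 − 1.00692^(−6)).
Denominator 1 − (1+r)^(−6) = 0.0405135999.
P = 11.7583 / 0.0405135999 ≈ 290.23.

£290.23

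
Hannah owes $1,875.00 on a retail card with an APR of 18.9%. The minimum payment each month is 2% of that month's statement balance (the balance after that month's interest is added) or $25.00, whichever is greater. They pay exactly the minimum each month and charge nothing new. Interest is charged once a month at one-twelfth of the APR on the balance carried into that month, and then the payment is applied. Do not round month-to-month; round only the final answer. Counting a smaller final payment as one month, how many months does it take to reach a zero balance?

188 months

Monthly rate r = 18.9%/12 = 1.575% = 0.01575.
While 2% of the post-interest balance exceeds $25.00, each month B ← (B·(1+r))·(1 − 0.02), i.e. B shrinks by the factor (1+r)·0.98 = 0.99543.
This holds for months 1–93. Entering month 94 the balance is $1,225.18; 2% of the post-interest balance is now below $25.00, so the flat $25.00 minimum applies from here.
From month 94 a fixed $25.00 at rate r clears $1,225.18 in 95 more payments. Total: 93 + 95 = 188 months.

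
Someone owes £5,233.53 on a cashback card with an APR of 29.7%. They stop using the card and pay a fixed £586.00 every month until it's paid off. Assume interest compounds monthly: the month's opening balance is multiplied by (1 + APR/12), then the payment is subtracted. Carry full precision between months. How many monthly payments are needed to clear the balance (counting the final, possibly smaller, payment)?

11 months

Monthly rate r = 29.7%/12 = 2.475% = 0.02475.
Recurrence: B ← B·(1+r) − £586.00.
Month 1: interest £129.53; balance after payment £4,777.06.
Month 2: interest £118.23; balance after payment £4,309.29.
Closed form: n = −ln(1 − rB₀/P)/ln(1+r) = −ln(0.77896)/ln(1.02475) ≈ 10.217, so the balance reaches zero during payment 11.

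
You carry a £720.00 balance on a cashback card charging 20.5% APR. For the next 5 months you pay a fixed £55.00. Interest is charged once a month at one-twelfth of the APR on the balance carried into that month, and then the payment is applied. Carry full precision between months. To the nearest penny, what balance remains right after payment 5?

£499.08

Monthly rate r = 20.5%/12 = 1.70833% = 0.0170833.
Each month: B ← B·(1+r) − £55.00.
Month 1: interest £12.30; balance after payment £677.30.
Month 2: interest £11.57; balance after payment £633.87.
Month 3: interest £10.83; balance after payment £589.70.
Month 4: interest £10.07; balance after payment £544.77.
Month 5: interest £9.31; balance after payment £499.08.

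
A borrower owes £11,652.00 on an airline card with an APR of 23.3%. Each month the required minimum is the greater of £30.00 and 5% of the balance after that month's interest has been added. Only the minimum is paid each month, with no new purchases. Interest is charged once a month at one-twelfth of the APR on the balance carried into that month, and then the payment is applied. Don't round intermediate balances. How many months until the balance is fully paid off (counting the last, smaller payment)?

119 months

Monthly rate r = 23.3%/12 = 1.94167% = 0.0194167.
While 5% of the post-interest balance exceeds £30.00, each month B ← (B·(1+r))·(1 − 0.05), i.e. B shrinks by the factor (1+r)·0.95 = 0.96845.
This holds for months 1–94. Entering month 95 the balance is £572.11; 5% of the post-interest balance is now below £30.00, so the flat £30.00 minimum applies from here.
From month 95 a fixed £30.00 at rate r clears £572.11 in 25 more payments. Total: 94 + 25 = 119 months.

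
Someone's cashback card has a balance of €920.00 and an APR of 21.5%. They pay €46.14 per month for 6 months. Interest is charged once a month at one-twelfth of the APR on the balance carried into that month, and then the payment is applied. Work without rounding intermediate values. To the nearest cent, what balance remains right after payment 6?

€733.90

Monthly rate r = 21.5%/12 = 1.79167% = 0.0179167.
Each month: B ← B·(1+r) − €46.14.
Month 1: interest €16.48; balance after payment €890.34.
Month 2: interest €15.95; balance after payment €860.16.
Month 3: interest €15.41; balance after payment €829.43.
Month 4: interest €14.86; balance after payment €798.15.
Month 5: interest €14.30; balance after payment €766.31.
Month 6: interest €13.73; balance after payment €733.90.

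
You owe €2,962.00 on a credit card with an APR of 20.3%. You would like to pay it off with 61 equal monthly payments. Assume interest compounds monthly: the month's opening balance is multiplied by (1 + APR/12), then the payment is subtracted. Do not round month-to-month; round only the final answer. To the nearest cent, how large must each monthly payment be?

€78.22

Monthly rate r = 20.3%/12 = 1.69167% = 0.0169167.
Level-payment amortization: P = B₀·r / (1 − (1+r)^(−n)) = 2962.00·0.0169167 / (1 − 1.01692^(−61)).
Denominator 1 − (1+r)^(−61) = 0.640587877.
P = 50.1072 / 0.640587877 ≈ 78.22.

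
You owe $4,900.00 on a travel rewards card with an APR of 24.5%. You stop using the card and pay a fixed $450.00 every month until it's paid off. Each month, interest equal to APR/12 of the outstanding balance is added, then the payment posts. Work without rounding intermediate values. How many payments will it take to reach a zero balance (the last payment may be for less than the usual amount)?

Monthly rate r = 24.5%/12 = 2.04167% = 0.0204167.
Recurrence: B ← B·(1+r) − $450.00.
Month 1: interest $100.04; balance after payment $4,550.04.
Month 2: interest $92.90; balance after payment $4,192.94.
Closed form: n = −ln(1 − rB₀/P)/ln(1+r) = −ln(0.77769)/ln(1.02042) ≈ 12.440, so the balance reaches zero during payment 13.

13 payments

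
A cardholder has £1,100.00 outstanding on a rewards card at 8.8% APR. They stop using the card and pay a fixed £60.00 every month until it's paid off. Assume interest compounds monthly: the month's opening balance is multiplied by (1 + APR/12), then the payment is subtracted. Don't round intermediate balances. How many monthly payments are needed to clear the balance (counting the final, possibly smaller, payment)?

Monthly rate r = 8.8%/12 = 0.733333% = 0.00733333.
Recurrence: B ← B·(1+r) − £60.00.
Month 1: interest £8.07; balance after payment £1,048.07.
Month 2: interest £7.69; balance after payment £995.75.
Closed form: n = −ln(1 − rB₀/P)/ln(1+r) = −ln(0.86556)/ln(1.00733) ≈ 19.761, so the balance reaches zero during payment 20.

20 payments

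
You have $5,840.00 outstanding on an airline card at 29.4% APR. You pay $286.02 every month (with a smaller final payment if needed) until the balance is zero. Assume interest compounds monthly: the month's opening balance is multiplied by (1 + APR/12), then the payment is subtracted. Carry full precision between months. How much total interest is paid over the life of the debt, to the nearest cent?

Monthly rate r = 29.4%/12 = 2.45% = 0.0245.
Payoff takes n = ⌈−ln(1 − rB₀/P)/ln(1+r)⌉ = ⌈28.657⌉ = 29 payments; the last is $188.73.
Total paid = 28·$286.02 + $188.73 = $8,197.29.
Total interest = total paid − principal = $8,197.29 − $5,840.00 = $2,357.29.

$2,357.29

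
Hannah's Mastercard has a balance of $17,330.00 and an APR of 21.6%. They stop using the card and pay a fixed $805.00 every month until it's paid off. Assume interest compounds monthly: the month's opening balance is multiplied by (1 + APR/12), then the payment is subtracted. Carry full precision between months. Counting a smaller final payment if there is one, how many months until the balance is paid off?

28 months

Monthly rate r = 21.6%/12 = 1.8% = 0.018.
Recurrence: B ← B·(1+r) − $805.00.
Month 1: interest $311.94; balance after payment $16,836.94.
Month 2: interest $303.06; balance after payment $16,335.00.
Closed form: n = −ln(1 − rB₀/P)/ln(1+r) = −ln(0.6125)/ln(1.018) ≈ 27.478, so the balance reaches zero during payment 28.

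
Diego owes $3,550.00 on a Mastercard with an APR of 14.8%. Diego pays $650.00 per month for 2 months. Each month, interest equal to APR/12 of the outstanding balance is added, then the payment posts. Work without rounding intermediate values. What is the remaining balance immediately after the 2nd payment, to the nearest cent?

$2,330.09

Monthly rate r = 14.8%/12 = 1.23333% = 0.0123333.
Each month: B ← B·(1+r) − $650.00.
Month 1: interest $43.78; balance after payment $2,943.78.
Month 2: interest $36.31; balance after payment $2,330.09.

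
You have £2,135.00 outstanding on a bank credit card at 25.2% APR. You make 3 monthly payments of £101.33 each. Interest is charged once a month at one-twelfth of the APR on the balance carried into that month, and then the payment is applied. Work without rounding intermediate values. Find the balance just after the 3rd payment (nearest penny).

Monthly rate r = 25.2%/12 = 2.1% = 0.021.
Each month: B ← B·(1+r) − £101.33.
Month 1: interest £44.83; balance after payment £2,078.51.
Month 2: interest £43.65; balance after payment £2,020.82.
Month 3: interest £42.44; balance after payment £1,961.93.

£1,961.93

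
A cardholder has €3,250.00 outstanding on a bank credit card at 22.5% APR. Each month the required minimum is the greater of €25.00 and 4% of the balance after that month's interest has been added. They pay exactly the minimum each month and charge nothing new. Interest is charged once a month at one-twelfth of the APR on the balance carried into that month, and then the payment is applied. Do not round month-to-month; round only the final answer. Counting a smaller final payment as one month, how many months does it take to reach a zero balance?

Monthly rate r = 22.5%/12 = 1.875% = 0.01875.
While 4% of the post-interest balance exceeds €25.00, each month B ← (B·(1+r))·(1 − 0.04), i.e. B shrinks by the factor (1+r)·0.96 = 0.978.
This holds for months 1–75. Entering month 76 the balance is €612.77; 4% of the post-interest balance is now below €25.00, so the flat €25.00 minimum applies from here.
From month 76 a fixed €25.00 at rate r clears €612.77 in 34 more payments. Total: 75 + 34 = 109 months.

109 months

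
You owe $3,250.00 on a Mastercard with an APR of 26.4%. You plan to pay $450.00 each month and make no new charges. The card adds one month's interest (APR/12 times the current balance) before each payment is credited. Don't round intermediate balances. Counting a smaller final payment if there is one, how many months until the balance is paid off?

8 payments

Monthly rate r = 26.4%/12 = 2.2% = 0.022.
Recurrence: B ← B·(1+r) − $450.00.
Month 1: interest $71.50; balance after payment $2,871.50.
Month 2: interest $63.17; balance after payment $2,484.67.
Closed form: n = −ln(1 − rB₀/P)/ln(1+r) = −ln(0.84111)/ln(1.022) ≈ 7.951, so the balance reaches zero during payment 8.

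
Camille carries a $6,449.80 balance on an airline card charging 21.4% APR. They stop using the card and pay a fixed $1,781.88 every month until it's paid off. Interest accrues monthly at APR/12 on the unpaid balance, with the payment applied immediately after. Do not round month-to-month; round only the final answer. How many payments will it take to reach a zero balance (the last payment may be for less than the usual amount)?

4 months

Monthly rate r = 21.4%/12 = 1.78333% = 0.0178333.
Recurrence: B ← B·(1+r) − $1,781.88.
Month 1: interest $115.02; balance after payment $4,782.94.
Month 2: interest $85.30; balance after payment $3,086.36.
Month 3: interest $55.04; balance after payment $1,359.52.
Month 4: interest $24.24; balance after payment $0.00.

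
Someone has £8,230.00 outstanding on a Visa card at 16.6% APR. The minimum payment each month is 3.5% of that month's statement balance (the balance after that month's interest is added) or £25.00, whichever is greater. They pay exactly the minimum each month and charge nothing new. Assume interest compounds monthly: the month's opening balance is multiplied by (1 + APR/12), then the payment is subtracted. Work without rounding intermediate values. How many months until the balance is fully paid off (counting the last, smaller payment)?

149 months

Monthly rate r = 16.6%/12 = 1.38333% = 0.0138333.
While 3.5% of the post-interest balance exceeds £25.00, each month B ← (B·(1+r))·(1 − 0.035), i.e. B shrinks by the factor (1+r)·0.965 = 0.97835.
This holds for months 1–113. Entering month 114 the balance is £693.76; 3.5% of the post-interest balance is now below £25.00, so the flat £25.00 minimum applies from here.
From month 114 a fixed £25.00 at rate r clears £693.76 in 36 more payments. Total: 113 + 36 = 149 months.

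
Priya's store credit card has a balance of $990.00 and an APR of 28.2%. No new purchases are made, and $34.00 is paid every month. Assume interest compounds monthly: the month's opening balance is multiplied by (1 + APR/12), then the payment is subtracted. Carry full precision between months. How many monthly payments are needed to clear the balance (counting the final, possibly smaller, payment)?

50 months

Monthly rate r = 28.2%/12 = 2.35% = 0.0235.
Recurrence: B ← B·(1+r) − $34.00.
Month 1: interest $23.27; balance after payment $979.26.
Month 2: interest $23.01; balance after payment $968.28.
Closed form: n = −ln(1 − rB₀/P)/ln(1+r) = −ln(0.31574)/ln(1.0235) ≈ 49.632, so the balance reaches zero during payment 50.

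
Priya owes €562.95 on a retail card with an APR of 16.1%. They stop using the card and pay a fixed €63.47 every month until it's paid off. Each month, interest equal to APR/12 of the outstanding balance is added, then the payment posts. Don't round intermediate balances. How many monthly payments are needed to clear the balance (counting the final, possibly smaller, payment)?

10 months

Monthly rate r = 16.1%/12 = 1.34167% = 0.0134167.
Recurrence: B ← B·(1+r) − €63.47.
Month 1: interest €7.55; balance after payment €507.03.
Month 2: interest €6.80; balance after payment €450.37.
Closed form: n = −ln(1 − rB₀/P)/ln(1+r) = −ln(0.881)/ln(1.01342) ≈ 9.506, so the balance reaches zero during payment 10.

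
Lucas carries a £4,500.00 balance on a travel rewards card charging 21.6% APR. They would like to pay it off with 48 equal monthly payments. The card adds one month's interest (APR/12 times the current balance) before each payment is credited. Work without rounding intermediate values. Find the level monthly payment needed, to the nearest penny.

Monthly rate r = 21.6%/12 = 1.8% = 0.018.
Level-payment amortization: P = B₀·r / (1 − (1+r)^(−n)) = 4500.00·0.018 / (1 − 1.018^(−48)).
Denominator 1 − (1+r)^(−48) = 0.575276143.
P = 81 / 0.575276143 ≈ 140.80.

£140.80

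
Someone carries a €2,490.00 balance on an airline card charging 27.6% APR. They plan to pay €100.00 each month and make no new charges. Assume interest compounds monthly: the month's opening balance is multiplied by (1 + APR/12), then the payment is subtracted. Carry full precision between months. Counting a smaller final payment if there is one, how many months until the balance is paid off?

Monthly rate r = 27.6%/12 = 2.3% = 0.023.
Recurrence: B ← B·(1+r) − €100.00.
Month 1: interest €57.27; balance after payment €2,447.27.
Month 2: interest €56.29; balance after payment €2,403.56.
Closed form: n = −ln(1 − rB₀/P)/ln(1+r) = −ln(0.4273)/ln(1.023) ≈ 37.392, so the balance reaches zero during payment 38.

38 payments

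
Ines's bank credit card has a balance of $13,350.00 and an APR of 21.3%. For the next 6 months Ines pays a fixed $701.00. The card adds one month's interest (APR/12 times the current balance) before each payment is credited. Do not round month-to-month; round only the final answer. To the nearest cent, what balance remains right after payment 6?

Monthly rate r = 21.3%/12 = 1.775% = 0.01775.
Each month: B ← B·(1+r) − $701.00.
Month 1: interest $236.96; balance after payment $12,885.96.
Month 2: interest $228.73; balance after payment $12,413.69.
Month 3: interest $220.34; balance after payment $11,933.03.
Month 4: interest $211.81; balance after payment $11,443.84.
Month 5: interest $203.13; balance after payment $10,945.97.
Month 6: interest $194.29; balance after payment $10,439.26.

$10,439.26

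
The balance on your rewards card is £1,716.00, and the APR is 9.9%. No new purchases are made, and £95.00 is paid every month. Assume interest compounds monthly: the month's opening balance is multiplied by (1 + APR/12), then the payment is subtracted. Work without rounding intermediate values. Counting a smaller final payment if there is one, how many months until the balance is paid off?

Monthly rate r = 9.9%/12 = 0.825% = 0.00825.
Recurrence: B ← B·(1+r) − £95.00.
Month 1: interest £14.16; balance after payment £1,635.16.
Month 2: interest £13.49; balance after payment £1,553.65.
Closed form: n = −ln(1 − rB₀/P)/ln(1+r) = −ln(0.85098)/ln(1.00825) ≈ 19.640, so the balance reaches zero during payment 20.

20 months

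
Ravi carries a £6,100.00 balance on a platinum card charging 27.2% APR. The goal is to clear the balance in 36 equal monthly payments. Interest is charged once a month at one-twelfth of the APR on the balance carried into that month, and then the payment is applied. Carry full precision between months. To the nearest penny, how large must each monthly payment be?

£249.69

Monthly rate r = 27.2%/12 = 2.26667% = 0.0226667.
Level-payment amortization: P = B₀·r / (1 − (1+r)^(−n)) = 6100.00·0.0226667 / (1 − 1.02267^(−36)).
Denominator 1 − (1+r)^(−36) = 0.55375601.
P = 138.267 / 0.55375601 ≈ 249.69.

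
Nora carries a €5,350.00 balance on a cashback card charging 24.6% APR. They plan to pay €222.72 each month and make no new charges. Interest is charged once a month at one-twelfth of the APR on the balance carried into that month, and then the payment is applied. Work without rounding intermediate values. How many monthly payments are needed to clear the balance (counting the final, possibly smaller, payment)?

Monthly rate r = 24.6%/12 = 2.05% = 0.0205.
Recurrence: B ← B·(1+r) − €222.72.
Month 1: interest €109.68; balance after payment €5,236.95.
Month 2: interest €107.36; balance after payment €5,121.59.
Closed form: n = −ln(1 − rB₀/P)/ln(1+r) = −ln(0.50757)/ln(1.0205) ≈ 33.417, so the balance reaches zero during payment 34.

34 payments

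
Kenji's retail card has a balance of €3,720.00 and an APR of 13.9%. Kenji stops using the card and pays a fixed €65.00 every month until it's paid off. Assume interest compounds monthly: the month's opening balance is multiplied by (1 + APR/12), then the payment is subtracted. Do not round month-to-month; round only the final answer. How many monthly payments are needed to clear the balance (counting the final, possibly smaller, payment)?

95 months

Monthly rate r = 13.9%/12 = 1.15833% = 0.0115833.
Recurrence: B ← B·(1+r) − €65.00.
Month 1: interest €43.09; balance after payment €3,698.09.
Month 2: interest €42.84; balance after payment €3,675.93.
Closed form: n = −ln(1 − rB₀/P)/ln(1+r) = −ln(0.33708)/ln(1.01158) ≈ 94.423, so the balance reaches zero during payment 95.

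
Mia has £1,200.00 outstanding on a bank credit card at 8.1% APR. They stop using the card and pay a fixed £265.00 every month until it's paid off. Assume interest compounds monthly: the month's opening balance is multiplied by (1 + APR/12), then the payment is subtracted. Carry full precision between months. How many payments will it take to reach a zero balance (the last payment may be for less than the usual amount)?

Monthly rate r = 8.1%/12 = 0.675% = 0.00675.
Recurrence: B ← B·(1+r) − £265.00.
Month 1: interest £8.10; balance after payment £943.10.
Month 2: interest £6.37; balance after payment £684.47.
Month 3: interest £4.62; balance after payment £424.09.
Month 4: interest £2.86; balance after payment £161.95.
Month 5: interest £1.09; balance after payment £0.00.

5 payments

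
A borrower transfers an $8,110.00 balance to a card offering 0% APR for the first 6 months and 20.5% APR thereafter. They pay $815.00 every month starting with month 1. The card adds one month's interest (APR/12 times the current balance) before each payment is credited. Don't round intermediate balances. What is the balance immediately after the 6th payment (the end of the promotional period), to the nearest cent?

Promo months 1–6 at r₀ = 0%/12 = 0; months 7+ at r₁ = 20.5%/12 = 0.0170833.
After month 6 (no interest yet): B = $8,110.00 − 6·$815.00 = $3,220.00.

$3,220.00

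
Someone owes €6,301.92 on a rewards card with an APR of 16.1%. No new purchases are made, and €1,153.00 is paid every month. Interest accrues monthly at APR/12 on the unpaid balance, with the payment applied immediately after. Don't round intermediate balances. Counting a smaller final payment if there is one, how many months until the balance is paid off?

Monthly rate r = 16.1%/12 = 1.34167% = 0.0134167.
Recurrence: B ← B·(1+r) − €1,153.00.
Month 1: interest €84.55; balance after payment €5,233.47.
Month 2: interest €70.22; balance after payment €4,150.69.
Month 3: interest €55.69; balance after payment €3,053.37.
Month 4: interest €40.97; balance after payment €1,941.34.
Month 5: interest €26.05; balance after payment €814.39.
Month 6: interest €10.93; balance after payment €0.00.

6 months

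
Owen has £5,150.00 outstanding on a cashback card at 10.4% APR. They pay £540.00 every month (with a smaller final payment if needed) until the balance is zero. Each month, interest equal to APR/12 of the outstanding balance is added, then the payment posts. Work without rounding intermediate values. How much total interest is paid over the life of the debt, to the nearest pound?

Monthly rate r = 10.4%/12 = 0.866667% = 0.00866667.
Payoff takes n = ⌈−ln(1 − rB₀/P)/ln(1+r)⌉ = ⌈9.997⌉ = 10 payments; the last is £538.61.
Total paid = 9·£540.00 + £538.61 = £5,398.61.
Total interest = total paid − principal = £5,398.61 − £5,150.00 = £248.61.

£249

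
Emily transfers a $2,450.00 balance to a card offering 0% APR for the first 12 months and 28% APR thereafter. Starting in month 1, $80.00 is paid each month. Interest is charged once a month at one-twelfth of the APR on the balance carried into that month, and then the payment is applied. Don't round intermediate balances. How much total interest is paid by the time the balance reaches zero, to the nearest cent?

Promo months 1–12 at r₀ = 0%/12 = 0; months 13+ at r₁ = 28%/12 = 0.0233333.
After month 12 (no interest yet): B = $2,450.00 − 12·$80.00 = $1,490.00.
Then at r₁ with $80.00/mo: n₂ = −ln(1 − r₁·B/P)/ln(1+r₁) ≈ 24.72 → 25 more payments.
Total paid = 36·$80.00 + $57.85 = $2,937.85; interest = $2,937.85 − $2,450.00 = $487.85.

$487.85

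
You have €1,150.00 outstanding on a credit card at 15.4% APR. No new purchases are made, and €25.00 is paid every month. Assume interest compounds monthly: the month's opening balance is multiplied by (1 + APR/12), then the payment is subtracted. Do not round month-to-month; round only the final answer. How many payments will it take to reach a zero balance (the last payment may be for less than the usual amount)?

70 payments

Monthly rate r = 15.4%/12 = 1.28333% = 0.0128333.
Recurrence: B ← B·(1+r) − €25.00.
Month 1: interest €14.76; balance after payment €1,139.76.
Month 2: interest €14.63; balance after payment €1,129.39.
Closed form: n = −ln(1 − rB₀/P)/ln(1+r) = −ln(0.40967)/ln(1.01283) ≈ 69.984, so the balance reaches zero during payment 70.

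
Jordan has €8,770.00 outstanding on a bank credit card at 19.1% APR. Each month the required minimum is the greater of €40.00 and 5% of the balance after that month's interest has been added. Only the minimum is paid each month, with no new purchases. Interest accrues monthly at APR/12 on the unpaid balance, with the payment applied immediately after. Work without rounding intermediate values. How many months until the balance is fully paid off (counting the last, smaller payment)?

Monthly rate r = 19.1%/12 = 1.59167% = 0.0159167.
While 5% of the post-interest balance exceeds €40.00, each month B ← (B·(1+r))·(1 − 0.05), i.e. B shrinks by the factor (1+r)·0.95 = 0.96512.
This holds for months 1–68. Entering month 69 the balance is €784.43; 5% of the post-interest balance is now below €40.00, so the flat €40.00 minimum applies from here.
From month 69 a fixed €40.00 at rate r clears €784.43 in 24 more payments. Total: 68 + 24 = 92 months.

92 months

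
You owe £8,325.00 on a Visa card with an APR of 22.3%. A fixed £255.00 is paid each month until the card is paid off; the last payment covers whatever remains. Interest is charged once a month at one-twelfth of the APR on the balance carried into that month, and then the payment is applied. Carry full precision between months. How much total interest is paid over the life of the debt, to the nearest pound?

£4,599

Monthly rate r = 22.3%/12 = 1.85833% = 0.0185833.
Payoff takes n = ⌈−ln(1 − rB₀/P)/ln(1+r)⌉ = ⌈50.680⌉ = 51 payments; the last is £173.92.
Total paid = 50·£255.00 + £173.92 = £12,923.92.
Total interest = total paid − principal = £12,923.92 − £8,325.00 = £4,598.92.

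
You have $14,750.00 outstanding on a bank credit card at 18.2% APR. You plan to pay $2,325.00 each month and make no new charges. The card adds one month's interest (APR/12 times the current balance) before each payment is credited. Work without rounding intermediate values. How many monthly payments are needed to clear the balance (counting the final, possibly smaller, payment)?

7 months

Monthly rate r = 18.2%/12 = 1.51667% = 0.0151667.
Recurrence: B ← B·(1+r) − $2,325.00.
Month 1: interest $223.71; balance after payment $12,648.71.
Month 2: interest $191.84; balance after payment $10,515.55.
Closed form: n = −ln(1 − rB₀/P)/ln(1+r) = −ln(0.90378)/ln(1.01517) ≈ 6.721, so the balance reaches zero during payment 7.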